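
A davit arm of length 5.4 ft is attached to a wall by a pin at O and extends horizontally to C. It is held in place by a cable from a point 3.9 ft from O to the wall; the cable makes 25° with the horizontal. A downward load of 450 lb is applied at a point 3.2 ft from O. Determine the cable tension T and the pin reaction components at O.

ΣM about O: T·sin25°·3.9 − 450·3.2 = 0 → T = 1440/(3.9·0.422618) = 873.675 ≈ 873.7 lb.
ΣF_x = 0: O_x − T·cos25° = 0 → O_x = 873.675 × 0.906308 = 791.8 lb.
ΣF_y = 0: O_y + T·sin25° − 450 = 0 → O_y = 450 − 873.675 × 0.422618 = 80.77 lb.

T = 873.7 lb, O_x = 791.8 lb, O_y = 80.77 lb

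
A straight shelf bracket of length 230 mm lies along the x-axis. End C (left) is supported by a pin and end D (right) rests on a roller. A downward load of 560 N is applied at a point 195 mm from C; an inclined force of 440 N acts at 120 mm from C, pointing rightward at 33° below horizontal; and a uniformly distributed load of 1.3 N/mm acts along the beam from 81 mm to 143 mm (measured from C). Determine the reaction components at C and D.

C_x = -369.0 N, C_y = 241.2 N, D_y = 639.1 N

Resultant of the distributed load: 1.3 × 62 = 80.6 N at 112 mm from C.
Taking moments about C: D_y·230 − 560·195 − 440·sin33°·120 − (1.3·62)·112 = 0 → D_y = 146984/230 = 639.061 ≈ 639.1 N.
ΣF_y = 0: C_y + 639.061 − 560 − 440·sin33° − 1.3·62 = 0 → C_y = 241.2 N.
ΣF_x = 0: C_x + 440·cos33° = 0 → C_x = -369.0 N.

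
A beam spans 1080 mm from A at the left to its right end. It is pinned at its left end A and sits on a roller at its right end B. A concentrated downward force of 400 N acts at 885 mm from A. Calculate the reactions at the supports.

Taking moments about A: B_y·1080 − 400·885 = 0 → B_y = 354000/1080 = 327.778 ≈ 327.8 N.
ΣF_y = 0: A_y + 327.778 − 400 = 0 → A_y = 72.22 N.
ΣF_x = 0: no horizontal applied forces, so A_x = 0.

A_x = 0, A_y = 72.22 N, B_y = 327.8 N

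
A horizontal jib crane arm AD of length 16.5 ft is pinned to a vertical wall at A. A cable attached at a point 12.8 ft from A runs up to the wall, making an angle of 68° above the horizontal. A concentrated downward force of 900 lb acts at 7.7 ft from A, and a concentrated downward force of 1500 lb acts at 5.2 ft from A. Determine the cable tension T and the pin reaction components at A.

T = 1241 lb, A_x = 464.9 lb, A_y = 1249 lb

ΣM about A: T·sin68°·12.8 − 900·7.7 − 1500·5.2 = 0 → T = 14730/(12.8·0.927184) = 1241.16 ≈ 1241 lb.
ΣF_x = 0: A_x − T·cos68° = 0 → A_x = 1241.16 × 0.374607 = 464.9 lb.
ΣF_y = 0: A_y + T·sin68° − 900 − 1500 = 0 → A_y = 2400 − 1241.16 × 0.927184 = 1249 lb.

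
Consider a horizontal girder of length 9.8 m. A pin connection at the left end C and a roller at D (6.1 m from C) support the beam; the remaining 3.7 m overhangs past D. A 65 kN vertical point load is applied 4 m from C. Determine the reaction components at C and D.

ΣM about C: D_y·6.1 − 65·4 = 0 → D_y = 260/6.1 = 42.623 ≈ 42.62 kN.
ΣF_y = 0: C_y + 42.623 − 65 = 0 → C_y = 22.38 kN.
ΣF_x = 0: no horizontal applied forces, so C_x = 0.

C_x = 0, C_y = 22.38 kN, D_y = 42.62 kN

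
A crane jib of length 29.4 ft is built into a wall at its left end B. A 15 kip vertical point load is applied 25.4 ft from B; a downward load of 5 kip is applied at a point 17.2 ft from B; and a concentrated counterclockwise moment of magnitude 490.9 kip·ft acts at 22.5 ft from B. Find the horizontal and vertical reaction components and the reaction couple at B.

ΣF_x = 0: B_x = 0.
ΣF_y = 0: B_y − 15 − 5 = 0 → B_y = 20.00 kip.
ΣM about B: M_B − 15·25.4 − 5·17.2 + 490.9 = 0 → M_B = -23.90 kip·ft.

B_x = 0, B_y = 20.00 kip, M_B = -23.90 kip·ft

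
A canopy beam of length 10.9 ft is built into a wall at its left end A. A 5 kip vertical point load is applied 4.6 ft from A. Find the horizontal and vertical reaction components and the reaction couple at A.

ΣF_x = 0: A_x = 0.
ΣF_y = 0: A_y − 5 = 0 → A_y = 5.000 kip.
ΣM about A: M_A − 5·4.6 = 0 → M_A = 23.00 kip·ft.

A_x = 0, A_y = 5.000 kip, M_A = 23.00 kip·ft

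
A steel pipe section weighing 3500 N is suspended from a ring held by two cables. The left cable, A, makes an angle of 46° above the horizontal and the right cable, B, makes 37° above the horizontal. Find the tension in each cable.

ΣF_x = 0: −T_A·cos46° + T_B·cos37° = 0 → T_B = 0.869807·T_A.
ΣF_y = 0: T_A·sin46° + T_B·sin37° = 3500.
Substitute: T_A·(0.71934 + 0.869807·0.601815) = 3500 → T_A = 2816.21 ≈ 2816 N.
Then T_B = 0.869807 × 2816.21 = 2450 N.

T_A = 2816 N, T_B = 2450 N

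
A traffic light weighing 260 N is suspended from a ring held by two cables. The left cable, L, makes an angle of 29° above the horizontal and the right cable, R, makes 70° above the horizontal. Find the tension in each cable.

ΣF_x = 0: −T_L·cos29° + T_R·cos70° = 0 → T_R = 2.55722·T_L.
ΣF_y = 0: T_L·sin29° + T_R·sin70° = 260.
Substitute: T_L·(0.48481 + 2.55722·0.939693) = 260 → T_L = 90.0336 ≈ 90.03 N.
Then T_R = 2.55722 × 90.0336 = 230.2 N.

T_L = 90.03 N, T_R = 230.2 N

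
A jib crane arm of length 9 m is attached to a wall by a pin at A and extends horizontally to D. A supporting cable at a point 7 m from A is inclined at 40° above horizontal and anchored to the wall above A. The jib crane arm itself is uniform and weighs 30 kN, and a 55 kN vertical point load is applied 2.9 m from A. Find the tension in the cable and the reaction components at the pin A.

ΣM about A: T·sin40°·7 − 30·4.5 − 55·2.9 = 0 → T = 294.5/(7·0.642788) = 65.4515 ≈ 65.45 kN.
ΣF_x = 0: A_x − T·cos40° = 0 → A_x = 65.4515 × 0.766044 = 50.14 kN.
ΣF_y = 0: A_y + T·sin40° − 30 − 55 = 0 → A_y = 85 − 65.4515 × 0.642788 = 42.93 kN.

T = 65.45 kN, A_x = 50.14 kN, A_y = 42.93 kN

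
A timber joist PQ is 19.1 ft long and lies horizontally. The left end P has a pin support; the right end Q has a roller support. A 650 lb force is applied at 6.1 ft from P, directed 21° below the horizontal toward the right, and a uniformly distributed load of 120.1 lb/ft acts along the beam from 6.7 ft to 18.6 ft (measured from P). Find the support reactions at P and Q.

P_x = -606.8 lb, P_y = 641.2 lb, Q_y = 1021 lb

Resultant of the distributed load: 120.1 × 11.9 = 1429.19 lb at 12.65 ft from P.
Taking moments about P: Q_y·19.1 − 650·sin21°·6.1 − (120.1·11.9)·12.65 = 0 → Q_y = 19500.2/19.1 = 1020.95 ≈ 1021 lb.
ΣF_y = 0: P_y + 1020.95 − 650·sin21° − 120.1·11.9 = 0 → P_y = 641.2 lb.
ΣF_x = 0: P_x + 650·cos21° = 0 → P_x = -606.8 lb.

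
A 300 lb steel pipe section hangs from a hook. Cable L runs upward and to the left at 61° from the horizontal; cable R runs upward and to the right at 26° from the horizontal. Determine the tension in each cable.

ΣF_x = 0: −T_L·cos61° + T_R·cos26° = 0 → T_R = 0.5394·T_L.
ΣF_y = 0: T_L·sin61° + T_R·sin26° = 300.
Substitute: T_L·(0.87462 + 0.5394·0.438371) = 300 → T_L = 270.008 ≈ 270.0 lb.
Then T_R = 0.5394 × 270.008 = 145.6 lb.

T_L = 270.0 lb, T_R = 145.6 lb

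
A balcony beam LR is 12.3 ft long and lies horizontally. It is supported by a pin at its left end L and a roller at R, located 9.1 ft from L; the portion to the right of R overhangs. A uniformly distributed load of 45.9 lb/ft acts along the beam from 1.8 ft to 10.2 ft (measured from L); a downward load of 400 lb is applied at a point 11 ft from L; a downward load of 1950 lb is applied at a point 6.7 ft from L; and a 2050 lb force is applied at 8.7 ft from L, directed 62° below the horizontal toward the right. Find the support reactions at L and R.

L_x = -962.4 lb, L_y = 641.7 lb, R_y = 3904 lb

Resultant of the distributed load: 45.9 × 8.4 = 385.56 lb at 6 ft from L.
Taking moments about L: R_y·9.1 − (45.9·8.4)·6 − 400·11 − 1950·6.7 − 2050·sin62°·8.7 = 0 → R_y = 35525.7/9.1 = 3903.92 ≈ 3904 lb.
ΣF_y = 0: L_y + 3903.92 − 45.9·8.4 − 400 − 1950 − 2050·sin62° = 0 → L_y = 641.7 lb.
ΣF_x = 0: L_x + 2050·cos62° = 0 → L_x = -962.4 lb.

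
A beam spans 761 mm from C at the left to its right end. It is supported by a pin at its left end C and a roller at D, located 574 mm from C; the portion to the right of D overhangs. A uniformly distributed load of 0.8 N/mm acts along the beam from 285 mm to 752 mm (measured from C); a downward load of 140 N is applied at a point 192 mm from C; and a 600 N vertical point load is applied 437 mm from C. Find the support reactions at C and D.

C_x = 0, C_y = 272.5 N, D_y = 841.1 N

Resultant of the distributed load: 0.8 × 467 = 373.6 N at 518.5 mm from C.
Moments about C: D_y·574 − (0.8·467)·518.5 − 140·192 − 600·437 = 0 → D_y = 482791.6/574 = 841.1 N.
ΣF_y = 0: C_y + 841.1 − 0.8·467 − 140 − 600 = 0 → C_y = 272.5 N.
ΣF_x = 0: no horizontal applied forces, so C_x = 0.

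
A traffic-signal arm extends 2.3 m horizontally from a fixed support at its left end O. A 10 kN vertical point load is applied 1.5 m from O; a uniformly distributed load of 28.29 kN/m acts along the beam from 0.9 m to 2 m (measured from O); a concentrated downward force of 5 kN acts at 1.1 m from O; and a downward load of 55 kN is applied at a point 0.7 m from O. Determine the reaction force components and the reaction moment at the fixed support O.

O_x = 0, O_y = 101.1 kN, M_O = 104.1 kN·m

Resultant of the distributed load: 28.29 × 1.1 = 31.119 kN at 1.45 m from O.
ΣF_x = 0: O_x = 0.
ΣF_y = 0: O_y − 10 − 28.29·1.1 − 5 − 55 = 0 → O_y = 101.1 kN.
ΣM about O: M_O − 10·1.5 − (28.29·1.1)·1.45 − 5·1.1 − 55·0.7 = 0 → M_O = 104.1 kN·m.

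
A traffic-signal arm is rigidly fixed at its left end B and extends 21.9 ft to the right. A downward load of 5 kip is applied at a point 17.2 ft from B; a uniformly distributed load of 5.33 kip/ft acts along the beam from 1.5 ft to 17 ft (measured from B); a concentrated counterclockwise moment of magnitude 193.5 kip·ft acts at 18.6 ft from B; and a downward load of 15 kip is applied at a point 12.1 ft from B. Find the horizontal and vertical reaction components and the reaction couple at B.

B_x = 0, B_y = 102.6 kip, M_B = 838.2 kip·ft

Resultant of the distributed load: 5.33 × 15.5 = 82.615 kip at 9.25 ft from B.
ΣF_x = 0: B_x = 0.
ΣF_y = 0: B_y − 5 − 5.33·15.5 − 15 = 0 → B_y = 102.6 kip.
ΣM about B: M_B − 5·17.2 − (5.33·15.5)·9.25 + 193.5 − 15·12.1 = 0 → M_B = 838.2 kip·ft.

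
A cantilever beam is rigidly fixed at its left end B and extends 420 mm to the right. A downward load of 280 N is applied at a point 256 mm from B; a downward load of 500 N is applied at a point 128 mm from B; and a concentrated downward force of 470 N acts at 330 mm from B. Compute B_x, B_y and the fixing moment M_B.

ΣF_x = 0: B_x = 0.
ΣF_y = 0: B_y − 280 − 500 − 470 = 0 → B_y = 1250 N.
ΣM about B: M_B − 280·256 − 500·128 − 470·330 = 0 → M_B = 290800 N·mm.

B_x = 0, B_y = 1250 N, M_B = 290800 N·mm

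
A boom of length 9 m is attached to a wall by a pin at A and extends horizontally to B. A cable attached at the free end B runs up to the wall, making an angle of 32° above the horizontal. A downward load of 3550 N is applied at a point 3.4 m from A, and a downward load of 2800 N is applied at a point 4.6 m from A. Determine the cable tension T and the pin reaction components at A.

T = 5231 N, A_x = 4436 N, A_y = 3578 N

ΣM about A: T·sin32°·9 − 3550·3.4 − 2800·4.6 = 0 → T = 24950/(9·0.529919) = 5231.41 ≈ 5231 N.
ΣF_x = 0: A_x − T·cos32° = 0 → A_x = 5231.41 × 0.848048 = 4436 N.
ΣF_y = 0: A_y + T·sin32° − 3550 − 2800 = 0 → A_y = 6350 − 5231.41 × 0.529919 = 3578 N.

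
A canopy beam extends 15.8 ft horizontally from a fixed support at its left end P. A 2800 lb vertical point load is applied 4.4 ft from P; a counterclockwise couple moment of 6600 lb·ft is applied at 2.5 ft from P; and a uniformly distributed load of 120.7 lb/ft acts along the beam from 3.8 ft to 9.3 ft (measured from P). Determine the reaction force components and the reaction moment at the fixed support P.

P_x = 0, P_y = 3464 lb, M_P = 10070 lb·ft

Resultant of the distributed load: 120.7 × 5.5 = 663.85 lb at 6.55 ft from P.
ΣF_x = 0: P_x = 0.
ΣF_y = 0: P_y − 2800 − 120.7·5.5 = 0 → P_y = 3464 lb.
ΣM about P: M_P − 2800·4.4 + 6600 − (120.7·5.5)·6.55 = 0 → M_P = 10070 lb·ft.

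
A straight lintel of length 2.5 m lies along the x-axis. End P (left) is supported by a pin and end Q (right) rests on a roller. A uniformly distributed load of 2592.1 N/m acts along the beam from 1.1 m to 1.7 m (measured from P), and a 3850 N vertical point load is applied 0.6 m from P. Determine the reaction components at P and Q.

P_x = 0, P_y = 3610 N, Q_y = 1795 N

Resultant of the distributed load: 2592.1 × 0.6 = 1555.26 N at 1.4 m from P.
ΣM about P: Q_y·2.5 − (2592.1·0.6)·1.4 − 3850·0.6 = 0 → Q_y = 4487.364/2.5 = 1794.95 ≈ 1795 N.
ΣF_y = 0: P_y + 1794.95 − 2592.1·0.6 − 3850 = 0 → P_y = 3610 N.
ΣF_x = 0: no horizontal applied forces, so P_x = 0.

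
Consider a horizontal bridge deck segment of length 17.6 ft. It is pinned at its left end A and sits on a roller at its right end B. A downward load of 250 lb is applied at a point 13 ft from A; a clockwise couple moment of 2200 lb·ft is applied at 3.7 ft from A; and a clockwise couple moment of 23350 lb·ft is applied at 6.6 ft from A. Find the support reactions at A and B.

A_x = 0, A_y = -1386 lb, B_y = 1636 lb

Moments about A: B_y·17.6 − 250·13 − 2200 − 23350 = 0 → B_y = 28800/17.6 = 1636.36 ≈ 1636 lb.
ΣF_y = 0: A_y + 1636.36 − 250 = 0 → A_y = -1386 lb.
ΣF_x = 0: no horizontal applied forces, so A_x = 0.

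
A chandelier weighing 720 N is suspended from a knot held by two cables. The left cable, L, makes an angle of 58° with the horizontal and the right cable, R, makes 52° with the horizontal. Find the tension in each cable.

T_L = 471.7 N, T_R = 406.0 N

ΣF_x = 0: −T_L·cos58° + T_R·cos52° = 0 → T_R = 0.860732·T_L.
ΣF_y = 0: T_L·sin58° + T_R·sin52° = 720.
Substitute: T_L·(0.848048 + 0.860732·0.788011) = 720 → T_L = 471.725 ≈ 471.7 N.
Then T_R = 0.860732 × 471.725 = 406.0 N.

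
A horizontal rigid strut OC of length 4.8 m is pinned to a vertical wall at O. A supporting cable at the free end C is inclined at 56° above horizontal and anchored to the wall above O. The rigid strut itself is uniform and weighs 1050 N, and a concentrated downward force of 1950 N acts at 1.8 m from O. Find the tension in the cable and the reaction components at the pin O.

ΣM about O: T·sin56°·4.8 − 1050·2.4 − 1950·1.8 = 0 → T = 6030/(4.8·0.829038) = 1515.31 ≈ 1515 N.
ΣF_x = 0: O_x − T·cos56° = 0 → O_x = 1515.31 × 0.559193 = 847.4 N.
ΣF_y = 0: O_y + T·sin56° − 1050 − 1950 = 0 → O_y = 3000 − 1515.31 × 0.829038 = 1744 N.

T = 1515 N, O_x = 847.4 N, O_y = 1744 N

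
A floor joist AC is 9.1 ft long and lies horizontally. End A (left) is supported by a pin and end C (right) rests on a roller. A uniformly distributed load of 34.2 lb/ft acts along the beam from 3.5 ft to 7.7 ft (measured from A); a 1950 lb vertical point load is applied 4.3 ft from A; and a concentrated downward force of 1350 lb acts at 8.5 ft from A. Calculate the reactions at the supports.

A_x = 0, A_y = 1173 lb, C_y = 2271 lb

Resultant of the distributed load: 34.2 × 4.2 = 143.64 lb at 5.6 ft from A.
ΣM about A: C_y·9.1 − (34.2·4.2)·5.6 − 1950·4.3 − 1350·8.5 = 0 → C_y = 20664.384/9.1 = 2270.81 ≈ 2271 lb.
ΣF_y = 0: A_y + 2270.81 − 34.2·4.2 − 1950 − 1350 = 0 → A_y = 1173 lb.
ΣF_x = 0: no horizontal applied forces, so A_x = 0.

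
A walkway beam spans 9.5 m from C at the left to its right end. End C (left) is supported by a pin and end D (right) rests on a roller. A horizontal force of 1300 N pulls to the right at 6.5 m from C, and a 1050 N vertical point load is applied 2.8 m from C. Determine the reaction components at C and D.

ΣM about C: D_y·9.5 − 1050·2.8 = 0 → D_y = 2940/9.5 = 309.474 ≈ 309.5 N.
ΣF_y = 0: C_y + 309.474 − 1050 = 0 → C_y = 740.5 N.
ΣF_x = 0: C_x + 1300 = 0 → C_x = -1300 N.

C_x = -1300 N, C_y = 740.5 N, D_y = 309.5 N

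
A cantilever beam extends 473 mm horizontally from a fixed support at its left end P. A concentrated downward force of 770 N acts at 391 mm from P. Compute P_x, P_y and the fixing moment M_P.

ΣF_x = 0: P_x = 0.
ΣF_y = 0: P_y − 770 = 0 → P_y = 770.0 N.
ΣM about P: M_P − 770·391 = 0 → M_P = 301100 N·mm.

P_x = 0, P_y = 770.0 N, M_P = 301100 N·mm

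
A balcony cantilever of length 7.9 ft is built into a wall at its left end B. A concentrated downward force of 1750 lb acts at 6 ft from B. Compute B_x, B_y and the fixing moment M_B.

ΣF_x = 0: B_x = 0.
ΣF_y = 0: B_y − 1750 = 0 → B_y = 1750 lb.
ΣM about B: M_B − 1750·6 = 0 → M_B = 10500 lb·ft.

B_x = 0, B_y = 1750 lb, M_B = 10500 lb·ft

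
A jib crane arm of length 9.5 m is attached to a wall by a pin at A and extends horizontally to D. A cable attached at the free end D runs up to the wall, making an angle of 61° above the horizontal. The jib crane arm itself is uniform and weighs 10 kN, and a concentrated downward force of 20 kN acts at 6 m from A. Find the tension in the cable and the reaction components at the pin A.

ΣM about A: T·sin61°·9.5 − 10·4.75 − 20·6 = 0 → T = 167.5/(9.5·0.87462) = 20.1591 ≈ 20.16 kN.
ΣF_x = 0: A_x − T·cos61° = 0 → A_x = 20.1591 × 0.48481 = 9.773 kN.
ΣF_y = 0: A_y + T·sin61° − 10 − 20 = 0 → A_y = 30 − 20.1591 × 0.87462 = 12.37 kN.

T = 20.16 kN, A_x = 9.773 kN, A_y = 12.37 kN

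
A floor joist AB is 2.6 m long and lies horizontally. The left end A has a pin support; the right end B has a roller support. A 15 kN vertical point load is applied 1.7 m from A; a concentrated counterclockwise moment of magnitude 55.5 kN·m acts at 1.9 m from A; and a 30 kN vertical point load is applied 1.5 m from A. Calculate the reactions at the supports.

A_x = 0, A_y = 39.23 kN, B_y = 5.769 kN

Taking moments about A: B_y·2.6 − 15·1.7 + 55.5 − 30·1.5 = 0 → B_y = 15/2.6 = 5.76923 ≈ 5.769 kN.
ΣF_y = 0: A_y + 5.76923 − 15 − 30 = 0 → A_y = 39.23 kN.
ΣF_x = 0: no horizontal applied forces, so A_x = 0.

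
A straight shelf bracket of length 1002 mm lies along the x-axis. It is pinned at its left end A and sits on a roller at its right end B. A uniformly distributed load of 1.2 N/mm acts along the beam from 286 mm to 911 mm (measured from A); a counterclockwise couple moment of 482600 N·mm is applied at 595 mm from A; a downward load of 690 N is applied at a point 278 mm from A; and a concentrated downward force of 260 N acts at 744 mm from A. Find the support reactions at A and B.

Resultant of the distributed load: 1.2 × 625 = 750 N at 598.5 mm from A.
ΣM about A: B_y·1002 − (1.2·625)·598.5 + 482600 − 690·278 − 260·744 = 0 → B_y = 351535/1002 = 350.833 ≈ 350.8 N.
ΣF_y = 0: A_y + 350.833 − 1.2·625 − 690 − 260 = 0 → A_y = 1349 N.
ΣF_x = 0: no horizontal applied forces, so A_x = 0.

A_x = 0, A_y = 1349 N, B_y = 350.8 N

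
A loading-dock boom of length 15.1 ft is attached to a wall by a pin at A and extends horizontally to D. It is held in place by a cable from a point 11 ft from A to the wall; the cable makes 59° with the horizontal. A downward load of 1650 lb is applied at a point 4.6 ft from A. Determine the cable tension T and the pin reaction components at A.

T = 805.0 lb, A_x = 414.6 lb, A_y = 960.0 lb

ΣM about A: T·sin59°·11 − 1650·4.6 = 0 → T = 7590/(11·0.857167) = 804.977 ≈ 805.0 lb.
ΣF_x = 0: A_x − T·cos59° = 0 → A_x = 804.977 × 0.515038 = 414.6 lb.
ΣF_y = 0: A_y + T·sin59° − 1650 = 0 → A_y = 1650 − 804.977 × 0.857167 = 960.0 lb.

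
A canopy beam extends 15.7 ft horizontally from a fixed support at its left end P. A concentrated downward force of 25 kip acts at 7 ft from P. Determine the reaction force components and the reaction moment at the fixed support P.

P_x = 0, P_y = 25.00 kip, M_P = 175.0 kip·ft

ΣF_x = 0: P_x = 0.
ΣF_y = 0: P_y − 25 = 0 → P_y = 25.00 kip.
ΣM about P: M_P − 25·7 = 0 → M_P = 175.0 kip·ft.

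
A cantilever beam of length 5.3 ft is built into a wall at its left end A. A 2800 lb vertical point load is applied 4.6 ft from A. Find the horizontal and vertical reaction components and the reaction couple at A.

A_x = 0, A_y = 2800 lb, M_A = 12880 lb·ft

ΣF_x = 0: A_x = 0.
ΣF_y = 0: A_y − 2800 = 0 → A_y = 2800 lb.
ΣM about A: M_A − 2800·4.6 = 0 → M_A = 12880 lb·ft.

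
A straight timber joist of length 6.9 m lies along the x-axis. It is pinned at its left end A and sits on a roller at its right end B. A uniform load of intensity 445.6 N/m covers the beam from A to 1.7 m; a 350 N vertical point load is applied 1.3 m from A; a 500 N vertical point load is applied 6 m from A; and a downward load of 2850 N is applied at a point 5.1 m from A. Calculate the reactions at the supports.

A_x = 0, A_y = 1757 N, B_y = 2701 N

Resultant of the distributed load: 445.6 × 1.7 = 757.52 N at 0.85 m from A.
Taking moments about A: B_y·6.9 − (445.6·1.7)·0.85 − 350·1.3 − 500·6 − 2850·5.1 = 0 → B_y = 18633.892/6.9 = 2700.56 ≈ 2701 N.
ΣF_y = 0: A_y + 2700.56 − 445.6·1.7 − 350 − 500 − 2850 = 0 → A_y = 1757 N.
ΣF_x = 0: no horizontal applied forces, so A_x = 0.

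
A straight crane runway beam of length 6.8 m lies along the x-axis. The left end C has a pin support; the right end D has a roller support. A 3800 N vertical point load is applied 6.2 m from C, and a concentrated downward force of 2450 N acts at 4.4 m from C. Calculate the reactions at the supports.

Taking moments about C: D_y·6.8 − 3800·6.2 − 2450·4.4 = 0 → D_y = 34340/6.8 = 5050 N.
ΣF_y = 0: C_y + 5050 − 3800 − 2450 = 0 → C_y = 1200 N.
ΣF_x = 0: no horizontal applied forces, so C_x = 0.

C_x = 0, C_y = 1200 N, D_y = 5050 N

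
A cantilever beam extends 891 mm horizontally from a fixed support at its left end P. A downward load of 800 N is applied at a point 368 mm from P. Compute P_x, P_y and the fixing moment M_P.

ΣF_x = 0: P_x = 0.
ΣF_y = 0: P_y − 800 = 0 → P_y = 800.0 N.
ΣM about P: M_P − 800·368 = 0 → M_P = 294400 N·mm.

P_x = 0, P_y = 800.0 N, M_P = 294400 N·mm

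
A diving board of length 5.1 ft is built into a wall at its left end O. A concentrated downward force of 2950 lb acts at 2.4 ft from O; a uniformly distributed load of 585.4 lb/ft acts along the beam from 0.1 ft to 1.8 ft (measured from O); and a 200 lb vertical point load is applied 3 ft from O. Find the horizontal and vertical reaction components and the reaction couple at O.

O_x = 0, O_y = 4145 lb, M_O = 8625 lb·ft

Resultant of the distributed load: 585.4 × 1.7 = 995.18 lb at 0.95 ft from O.
ΣF_x = 0: O_x = 0.
ΣF_y = 0: O_y − 2950 − 585.4·1.7 − 200 = 0 → O_y = 4145 lb.
ΣM about O: M_O − 2950·2.4 − (585.4·1.7)·0.95 − 200·3 = 0 → M_O = 8625 lb·ft.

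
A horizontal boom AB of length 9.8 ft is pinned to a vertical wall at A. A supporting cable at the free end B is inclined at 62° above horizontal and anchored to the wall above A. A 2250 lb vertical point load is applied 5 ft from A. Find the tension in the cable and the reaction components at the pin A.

ΣM about A: T·sin62°·9.8 − 2250·5 = 0 → T = 11250/(9.8·0.882948) = 1300.14 ≈ 1300 lb.
ΣF_x = 0: A_x − T·cos62° = 0 → A_x = 1300.14 × 0.469472 = 610.4 lb.
ΣF_y = 0: A_y + T·sin62° − 2250 = 0 → A_y = 2250 − 1300.14 × 0.882948 = 1102 lb.

T = 1300 lb, A_x = 610.4 lb, A_y = 1102 lb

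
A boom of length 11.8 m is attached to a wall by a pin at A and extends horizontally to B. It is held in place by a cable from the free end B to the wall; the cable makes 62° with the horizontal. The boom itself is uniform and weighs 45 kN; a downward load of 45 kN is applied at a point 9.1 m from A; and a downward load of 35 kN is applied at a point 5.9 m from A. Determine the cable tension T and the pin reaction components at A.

ΣM about A: T·sin62°·11.8 − 45·5.9 − 45·9.1 − 35·5.9 = 0 → T = 881.5/(11.8·0.882948) = 84.6068 ≈ 84.61 kN.
ΣF_x = 0: A_x − T·cos62° = 0 → A_x = 84.6068 × 0.469472 = 39.72 kN.
ΣF_y = 0: A_y + T·sin62° − 45 − 45 − 35 = 0 → A_y = 125 − 84.6068 × 0.882948 = 50.30 kN.

T = 84.61 kN, A_x = 39.72 kN, A_y = 50.30 kN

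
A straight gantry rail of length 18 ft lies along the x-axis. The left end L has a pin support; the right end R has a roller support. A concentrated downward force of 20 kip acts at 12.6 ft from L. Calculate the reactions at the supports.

L_x = 0, L_y = 6.000 kip, R_y = 14.00 kip

Moments about L: R_y·18 − 20·12.6 = 0 → R_y = 252/18 = 14.00 kip.
ΣF_y = 0: L_y + 14 − 20 = 0 → L_y = 6.000 kip.
ΣF_x = 0: no horizontal applied forces, so L_x = 0.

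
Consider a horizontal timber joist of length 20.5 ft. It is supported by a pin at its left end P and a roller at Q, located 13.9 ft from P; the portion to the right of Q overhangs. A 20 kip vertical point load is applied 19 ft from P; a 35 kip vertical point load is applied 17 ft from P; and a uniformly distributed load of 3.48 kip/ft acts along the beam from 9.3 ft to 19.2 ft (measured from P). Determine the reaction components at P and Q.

P_x = 0, P_y = -16.01 kip, Q_y = 105.5 kip

Resultant of the distributed load: 3.48 × 9.9 = 34.452 kip at 14.25 ft from P.
Moments about P: Q_y·13.9 − 20·19 − 35·17 − (3.48·9.9)·14.25 = 0 → Q_y = 1465.941/13.9 = 105.463 ≈ 105.5 kip.
ΣF_y = 0: P_y + 105.463 − 20 − 35 − 3.48·9.9 = 0 → P_y = -16.01 kip.
ΣF_x = 0: no horizontal applied forces, so P_x = 0.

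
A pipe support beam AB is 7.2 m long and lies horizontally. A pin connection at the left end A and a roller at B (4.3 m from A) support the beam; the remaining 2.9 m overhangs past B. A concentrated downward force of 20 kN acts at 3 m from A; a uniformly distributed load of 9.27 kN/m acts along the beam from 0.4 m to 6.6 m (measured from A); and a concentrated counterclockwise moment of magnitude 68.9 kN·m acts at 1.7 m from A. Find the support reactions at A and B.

Resultant of the distributed load: 9.27 × 6.2 = 57.474 kN at 3.5 m from A.
Taking moments about A: B_y·4.3 − 20·3 − (9.27·6.2)·3.5 + 68.9 = 0 → B_y = 192.259/4.3 = 44.7114 ≈ 44.71 kN.
ΣF_y = 0: A_y + 44.7114 − 20 − 9.27·6.2 = 0 → A_y = 32.76 kN.
ΣF_x = 0: no horizontal applied forces, so A_x = 0.

A_x = 0, A_y = 32.76 kN, B_y = 44.71 kN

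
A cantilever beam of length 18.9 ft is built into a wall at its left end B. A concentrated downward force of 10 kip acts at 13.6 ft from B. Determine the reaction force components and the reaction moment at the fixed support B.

B_x = 0, B_y = 10.00 kip, M_B = 136.0 kip·ft

ΣF_x = 0: B_x = 0.
ΣF_y = 0: B_y − 10 = 0 → B_y = 10.00 kip.
ΣM about B: M_B − 10·13.6 = 0 → M_B = 136.0 kip·ft.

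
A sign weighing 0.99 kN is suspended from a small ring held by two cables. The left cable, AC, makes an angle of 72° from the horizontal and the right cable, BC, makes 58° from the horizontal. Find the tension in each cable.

T_AC = 0.6848 kN, T_BC = 0.3994 kN

ΣF_x = 0: −T_AC·cos72° + T_BC·cos58° = 0 → T_BC = 0.58314·T_AC.
ΣF_y = 0: T_AC·sin72° + T_BC·sin58° = 0.99.
Substitute: T_AC·(0.951057 + 0.58314·0.848048) = 0.99 → T_AC = 0.684843 ≈ 0.6848 kN.
Then T_BC = 0.58314 × 0.684843 = 0.3994 kN.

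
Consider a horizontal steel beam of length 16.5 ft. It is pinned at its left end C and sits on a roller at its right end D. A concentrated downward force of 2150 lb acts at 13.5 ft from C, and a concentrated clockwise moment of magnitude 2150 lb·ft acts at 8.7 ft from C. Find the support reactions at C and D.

Taking moments about C: D_y·16.5 − 2150·13.5 − 2150 = 0 → D_y = 31175/16.5 = 1889.39 ≈ 1889 lb.
ΣF_y = 0: C_y + 1889.39 − 2150 = 0 → C_y = 260.6 lb.
ΣF_x = 0: no horizontal applied forces, so C_x = 0.

C_x = 0, C_y = 260.6 lb, D_y = 1889 lb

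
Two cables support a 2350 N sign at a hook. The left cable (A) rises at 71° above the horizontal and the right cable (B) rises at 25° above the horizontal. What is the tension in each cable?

ΣF_x = 0: −T_A·cos71° + T_B·cos25° = 0 → T_B = 0.359225·T_A.
ΣF_y = 0: T_A·sin71° + T_B·sin25° = 2350.
Substitute: T_A·(0.945519 + 0.359225·0.422618) = 2350 → T_A = 2141.55 ≈ 2142 N.
Then T_B = 0.359225 × 2141.55 = 769.3 N.

T_A = 2142 N, T_B = 769.3 N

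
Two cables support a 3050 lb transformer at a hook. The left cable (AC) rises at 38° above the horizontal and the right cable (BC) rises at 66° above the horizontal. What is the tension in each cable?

T_AC = 1279 lb, T_BC = 2477 lb

ΣF_x = 0: −T_AC·cos38° + T_BC·cos66° = 0 → T_BC = 1.9374·T_AC.
ΣF_y = 0: T_AC·sin38° + T_BC·sin66° = 3050.
Substitute: T_AC·(0.615661 + 1.9374·0.913545) = 3050 → T_AC = 1278.52 ≈ 1279 lb.
Then T_BC = 1.9374 × 1278.52 = 2477 lb.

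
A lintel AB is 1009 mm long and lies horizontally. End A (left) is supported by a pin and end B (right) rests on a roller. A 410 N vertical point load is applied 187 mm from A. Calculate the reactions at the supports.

A_x = 0, A_y = 334.0 N, B_y = 75.99 N

Moments about A: B_y·1009 − 410·187 = 0 → B_y = 76670/1009 = 75.9861 ≈ 75.99 N.
ΣF_y = 0: A_y + 75.9861 − 410 = 0 → A_y = 334.0 N.
ΣF_x = 0: no horizontal applied forces, so A_x = 0.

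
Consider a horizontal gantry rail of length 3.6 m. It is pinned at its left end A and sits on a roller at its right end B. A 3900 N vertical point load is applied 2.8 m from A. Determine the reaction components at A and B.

Taking moments about A: B_y·3.6 − 3900·2.8 = 0 → B_y = 10920/3.6 = 3033.33 ≈ 3033 N.
ΣF_y = 0: A_y + 3033.33 − 3900 = 0 → A_y = 866.7 N.
ΣF_x = 0: no horizontal applied forces, so A_x = 0.

A_x = 0, A_y = 866.7 N, B_y = 3033 N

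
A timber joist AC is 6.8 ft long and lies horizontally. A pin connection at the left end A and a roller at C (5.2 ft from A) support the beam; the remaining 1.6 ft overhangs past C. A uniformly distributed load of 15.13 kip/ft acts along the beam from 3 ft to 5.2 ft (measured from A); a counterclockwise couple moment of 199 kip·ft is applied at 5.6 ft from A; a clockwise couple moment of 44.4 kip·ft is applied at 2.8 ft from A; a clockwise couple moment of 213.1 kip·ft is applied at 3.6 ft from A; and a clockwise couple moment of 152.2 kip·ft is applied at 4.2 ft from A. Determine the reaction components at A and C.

A_x = 0, A_y = -33.48 kip, C_y = 66.76 kip

Resultant of the distributed load: 15.13 × 2.2 = 33.286 kip at 4.1 ft from A.
ΣM about A: C_y·5.2 − (15.13·2.2)·4.1 + 199 − 44.4 − 213.1 − 152.2 = 0 → C_y = 347.1726/5.2 = 66.764 ≈ 66.76 kip.
ΣF_y = 0: A_y + 66.764 − 15.13·2.2 = 0 → A_y = -33.48 kip.
ΣF_x = 0: no horizontal applied forces, so A_x = 0.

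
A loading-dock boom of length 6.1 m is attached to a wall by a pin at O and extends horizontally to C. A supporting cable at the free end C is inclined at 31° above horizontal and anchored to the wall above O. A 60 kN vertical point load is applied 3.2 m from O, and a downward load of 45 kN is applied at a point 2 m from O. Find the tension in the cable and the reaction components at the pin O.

ΣM about O: T·sin31°·6.1 − 60·3.2 − 45·2 = 0 → T = 282/(6.1·0.515038) = 89.7594 ≈ 89.76 kN.
ΣF_x = 0: O_x − T·cos31° = 0 → O_x = 89.7594 × 0.857167 = 76.94 kN.
ΣF_y = 0: O_y + T·sin31° − 60 − 45 = 0 → O_y = 105 − 89.7594 × 0.515038 = 58.77 kN.

T = 89.76 kN, O_x = 76.94 kN, O_y = 58.77 kN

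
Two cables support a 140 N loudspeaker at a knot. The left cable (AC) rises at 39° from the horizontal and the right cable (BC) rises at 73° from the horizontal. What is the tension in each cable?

ΣF_x = 0: −T_AC·cos39° + T_BC·cos73° = 0 → T_BC = 2.65808·T_AC.
ΣF_y = 0: T_AC·sin39° + T_BC·sin73° = 140.
Substitute: T_AC·(0.62932 + 2.65808·0.956305) = 140 → T_AC = 44.1466 ≈ 44.15 N.
Then T_BC = 2.65808 × 44.1466 = 117.3 N.

T_AC = 44.15 N, T_BC = 117.3 N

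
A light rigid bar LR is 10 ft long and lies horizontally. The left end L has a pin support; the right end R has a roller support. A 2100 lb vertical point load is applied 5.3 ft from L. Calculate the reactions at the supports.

L_x = 0, L_y = 987.0 lb, R_y = 1113 lb

Moments about L: R_y·10 − 2100·5.3 = 0 → R_y = 11130/10 = 1113 lb.
ΣF_y = 0: L_y + 1113 − 2100 = 0 → L_y = 987.0 lb.
ΣF_x = 0: no horizontal applied forces, so L_x = 0.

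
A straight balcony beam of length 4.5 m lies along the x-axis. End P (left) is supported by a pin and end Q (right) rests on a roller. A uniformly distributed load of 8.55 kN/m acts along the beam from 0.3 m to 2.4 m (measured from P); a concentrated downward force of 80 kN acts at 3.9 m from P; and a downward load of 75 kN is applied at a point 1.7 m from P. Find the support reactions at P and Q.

P_x = 0, P_y = 69.90 kN, Q_y = 103.1 kN

Resultant of the distributed load: 8.55 × 2.1 = 17.955 kN at 1.35 m from P.
ΣM about P: Q_y·4.5 − (8.55·2.1)·1.35 − 80·3.9 − 75·1.7 = 0 → Q_y = 463.73925/4.5 = 103.053 ≈ 103.1 kN.
ΣF_y = 0: P_y + 103.053 − 8.55·2.1 − 80 − 75 = 0 → P_y = 69.90 kN.
ΣF_x = 0: no horizontal applied forces, so P_x = 0.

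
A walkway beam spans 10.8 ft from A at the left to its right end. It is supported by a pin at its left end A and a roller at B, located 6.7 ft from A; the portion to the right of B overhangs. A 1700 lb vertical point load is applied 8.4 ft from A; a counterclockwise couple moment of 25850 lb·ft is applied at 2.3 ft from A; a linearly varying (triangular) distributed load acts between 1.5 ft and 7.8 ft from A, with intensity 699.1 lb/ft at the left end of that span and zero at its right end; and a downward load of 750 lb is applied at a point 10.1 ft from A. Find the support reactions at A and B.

A_x = 0, A_y = 4065 lb, B_y = 587.0 lb

Resultant of the triangular load: ½ × 699.1 × 6.3 = 2202.165 lb, acting at 3.6 ft from A (one-third of the span from the peak).
Moments about A: B_y·6.7 − 1700·8.4 + 25850 − (½·699.1·6.3)·3.6 − 750·10.1 = 0 → B_y = 3932.794/6.7 = 586.984 ≈ 587.0 lb.
ΣF_y = 0: A_y + 586.984 − 1700 − ½·699.1·6.3 − 750 = 0 → A_y = 4065 lb.
ΣF_x = 0: no horizontal applied forces, so A_x = 0.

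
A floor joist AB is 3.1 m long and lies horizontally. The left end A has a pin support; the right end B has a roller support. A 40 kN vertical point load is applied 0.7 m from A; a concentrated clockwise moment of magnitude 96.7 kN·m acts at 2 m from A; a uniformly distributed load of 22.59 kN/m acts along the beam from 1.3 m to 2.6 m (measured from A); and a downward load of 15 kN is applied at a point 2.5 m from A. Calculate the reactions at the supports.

Resultant of the distributed load: 22.59 × 1.3 = 29.367 kN at 1.95 m from A.
ΣM about A: B_y·3.1 − 40·0.7 − 96.7 − (22.59·1.3)·1.95 − 15·2.5 = 0 → B_y = 219.46565/3.1 = 70.7954 ≈ 70.80 kN.
ΣF_y = 0: A_y + 70.7954 − 40 − 22.59·1.3 − 15 = 0 → A_y = 13.57 kN.
ΣF_x = 0: no horizontal applied forces, so A_x = 0.

A_x = 0, A_y = 13.57 kN, B_y = 70.80 kN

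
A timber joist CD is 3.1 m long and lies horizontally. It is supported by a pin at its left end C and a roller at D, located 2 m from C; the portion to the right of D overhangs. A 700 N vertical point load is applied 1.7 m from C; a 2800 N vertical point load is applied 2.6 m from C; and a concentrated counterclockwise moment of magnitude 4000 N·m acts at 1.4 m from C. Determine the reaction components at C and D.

Taking moments about C: D_y·2 − 700·1.7 − 2800·2.6 + 4000 = 0 → D_y = 4470/2 = 2235 N.
ΣF_y = 0: C_y + 2235 − 700 − 2800 = 0 → C_y = 1265 N.
ΣF_x = 0: no horizontal applied forces, so C_x = 0.

C_x = 0, C_y = 1265 N, D_y = 2235 N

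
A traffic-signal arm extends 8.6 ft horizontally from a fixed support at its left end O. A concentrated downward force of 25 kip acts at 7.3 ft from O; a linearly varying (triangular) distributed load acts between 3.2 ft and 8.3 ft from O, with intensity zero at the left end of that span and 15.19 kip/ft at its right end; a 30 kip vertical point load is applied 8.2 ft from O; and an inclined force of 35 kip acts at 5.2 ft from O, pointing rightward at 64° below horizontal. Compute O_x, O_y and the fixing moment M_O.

Resultant of the triangular load: ½ × 15.19 × 5.1 = 38.7345 kip, acting at 6.6 ft from O (one-third of the span from the peak).
ΣF_x = 0: O_x + 35·cos64° = 0 → O_x = -15.34 kip.
ΣF_y = 0: O_y − 25 − ½·15.19·5.1 − 30 − 35·sin64° = 0 → O_y = 125.2 kip.
ΣM about O: M_O − 25·7.3 − (½·15.19·5.1)·6.6 − 30·8.2 − 35·sin64°·5.2 = 0 → M_O = 847.7 kip·ft.

O_x = -15.34 kip, O_y = 125.2 kip, M_O = 847.7 kip·ft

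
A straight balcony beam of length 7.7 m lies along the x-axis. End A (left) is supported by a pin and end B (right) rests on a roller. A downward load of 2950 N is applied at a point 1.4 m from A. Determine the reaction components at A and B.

Taking moments about A: B_y·7.7 − 2950·1.4 = 0 → B_y = 4130/7.7 = 536.364 ≈ 536.4 N.
ΣF_y = 0: A_y + 536.364 − 2950 = 0 → A_y = 2414 N.
ΣF_x = 0: no horizontal applied forces, so A_x = 0.

A_x = 0, A_y = 2414 N, B_y = 536.4 N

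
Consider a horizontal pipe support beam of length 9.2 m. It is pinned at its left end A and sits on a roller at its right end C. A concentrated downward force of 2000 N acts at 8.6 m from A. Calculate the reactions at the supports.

A_x = 0, A_y = 130.4 N, C_y = 1870 N

Moments about A: C_y·9.2 − 2000·8.6 = 0 → C_y = 17200/9.2 = 1869.57 ≈ 1870 N.
ΣF_y = 0: A_y + 1869.57 − 2000 = 0 → A_y = 130.4 N.
ΣF_x = 0: no horizontal applied forces, so A_x = 0.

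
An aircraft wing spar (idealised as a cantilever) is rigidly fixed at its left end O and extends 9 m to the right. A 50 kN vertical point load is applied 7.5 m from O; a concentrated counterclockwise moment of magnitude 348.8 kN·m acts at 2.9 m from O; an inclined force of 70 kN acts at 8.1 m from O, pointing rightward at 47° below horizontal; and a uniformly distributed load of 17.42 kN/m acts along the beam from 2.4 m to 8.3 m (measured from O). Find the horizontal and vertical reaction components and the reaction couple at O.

Resultant of the distributed load: 17.42 × 5.9 = 102.778 kN at 5.35 m from O.
ΣF_x = 0: O_x + 70·cos47° = 0 → O_x = -47.74 kN.
ΣF_y = 0: O_y − 50 − 70·sin47° − 17.42·5.9 = 0 → O_y = 204.0 kN.
ΣM about O: M_O − 50·7.5 + 348.8 − 70·sin47°·8.1 − (17.42·5.9)·5.35 = 0 → M_O = 990.7 kN·m.

O_x = -47.74 kN, O_y = 204.0 kN, M_O = 990.7 kN·m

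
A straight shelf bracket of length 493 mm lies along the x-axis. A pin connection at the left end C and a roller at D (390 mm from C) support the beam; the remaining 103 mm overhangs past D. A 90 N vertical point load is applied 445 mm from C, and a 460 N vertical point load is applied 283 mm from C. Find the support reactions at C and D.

ΣM about C: D_y·390 − 90·445 − 460·283 = 0 → D_y = 170230/390 = 436.487 ≈ 436.5 N.
ΣF_y = 0: C_y + 436.487 − 90 − 460 = 0 → C_y = 113.5 N.
ΣF_x = 0: no horizontal applied forces, so C_x = 0.

C_x = 0, C_y = 113.5 N, D_y = 436.5 N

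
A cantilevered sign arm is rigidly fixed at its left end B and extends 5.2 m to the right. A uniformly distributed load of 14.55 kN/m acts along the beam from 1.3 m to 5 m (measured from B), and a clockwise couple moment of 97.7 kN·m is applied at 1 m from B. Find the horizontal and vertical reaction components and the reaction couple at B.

B_x = 0, B_y = 53.84 kN, M_B = 267.3 kN·m

Resultant of the distributed load: 14.55 × 3.7 = 53.835 kN at 3.15 m from B.
ΣF_x = 0: B_x = 0.
ΣF_y = 0: B_y − 14.55·3.7 = 0 → B_y = 53.84 kN.
ΣM about B: M_B − (14.55·3.7)·3.15 − 97.7 = 0 → M_B = 267.3 kN·m.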